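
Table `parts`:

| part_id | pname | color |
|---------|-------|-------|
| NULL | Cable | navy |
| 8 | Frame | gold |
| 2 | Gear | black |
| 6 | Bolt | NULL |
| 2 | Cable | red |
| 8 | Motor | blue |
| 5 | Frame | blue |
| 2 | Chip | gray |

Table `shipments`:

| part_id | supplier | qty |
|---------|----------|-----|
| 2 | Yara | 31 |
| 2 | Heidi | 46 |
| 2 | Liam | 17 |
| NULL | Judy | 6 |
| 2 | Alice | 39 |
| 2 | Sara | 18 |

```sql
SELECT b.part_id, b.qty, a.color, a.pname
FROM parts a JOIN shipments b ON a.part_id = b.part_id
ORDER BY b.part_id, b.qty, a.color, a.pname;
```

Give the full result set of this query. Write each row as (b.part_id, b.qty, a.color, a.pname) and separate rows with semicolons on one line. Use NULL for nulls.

(2, 17, black, Gear); (2, 17, gray, Chip); (2, 17, red, Cable); (2, 18, black, Gear); (2, 18, gray, Chip); (2, 18, red, Cable); (2, 31, black, Gear); (2, 31, gray, Chip); (2, 31, red, Cable); (2, 39, black, Gear); (2, 39, gray, Chip); (2, 39, red, Cable); (2, 46, black, Gear); (2, 46, gray, Chip); (2, 46, red, Cable)

INNER JOIN keeps only pairs where the ON condition holds.
Matching on a.part_id = b.part_id. A NULL in a compared column never satisfies the condition.
- a (part_id=NULL) has no partner → excluded.
- a (part_id=8) has no partner → excluded.
- a (part_id=2) pairs with 5 row(s) of b.
- a (part_id=6) has no partner → excluded.
- a (part_id=2) pairs with 5 row(s) of b.
- a (part_id=8) has no partner → excluded.
- a (part_id=5) has no partner → excluded.
- a (part_id=2) pairs with 5 row(s) of b.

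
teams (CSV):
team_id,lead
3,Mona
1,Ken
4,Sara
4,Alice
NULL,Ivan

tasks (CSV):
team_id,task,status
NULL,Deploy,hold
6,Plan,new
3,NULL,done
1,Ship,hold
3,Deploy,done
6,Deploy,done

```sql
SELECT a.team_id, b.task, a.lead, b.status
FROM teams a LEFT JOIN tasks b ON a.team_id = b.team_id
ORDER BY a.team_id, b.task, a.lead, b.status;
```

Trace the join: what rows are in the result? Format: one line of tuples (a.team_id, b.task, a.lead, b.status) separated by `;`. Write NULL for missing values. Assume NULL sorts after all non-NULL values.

LEFT JOIN keeps every row from `teams`; unmatched rows get NULL for `tasks`'s columns.
Matching on a.team_id = b.team_id. A NULL in a compared column never satisfies the condition.
Matched pairs: 3; unmatched a rows kept: 3.

(1, Ship, Ken, hold); (3, Deploy, Mona, done); (3, NULL, Mona, done); (4, NULL, Alice, NULL); (4, NULL, Sara, NULL); (NULL, NULL, Ivan, NULL)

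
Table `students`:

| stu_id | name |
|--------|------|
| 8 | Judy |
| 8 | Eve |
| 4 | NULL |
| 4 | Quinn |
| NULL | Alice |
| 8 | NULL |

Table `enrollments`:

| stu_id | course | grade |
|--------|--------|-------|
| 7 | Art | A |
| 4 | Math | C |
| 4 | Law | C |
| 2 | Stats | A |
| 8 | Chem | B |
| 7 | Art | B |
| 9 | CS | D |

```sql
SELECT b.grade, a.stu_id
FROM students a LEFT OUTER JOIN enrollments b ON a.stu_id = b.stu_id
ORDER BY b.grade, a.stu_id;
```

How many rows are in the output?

LEFT JOIN keeps every row from `students`; unmatched rows get NULL for `enrollments`'s columns.
Matching on a.stu_id = b.stu_id. A NULL in a compared column never satisfies the condition.
Matched pairs: 7; unmatched a rows kept: 1.
Total: 7 matched + 1 padded = 8 rows.

8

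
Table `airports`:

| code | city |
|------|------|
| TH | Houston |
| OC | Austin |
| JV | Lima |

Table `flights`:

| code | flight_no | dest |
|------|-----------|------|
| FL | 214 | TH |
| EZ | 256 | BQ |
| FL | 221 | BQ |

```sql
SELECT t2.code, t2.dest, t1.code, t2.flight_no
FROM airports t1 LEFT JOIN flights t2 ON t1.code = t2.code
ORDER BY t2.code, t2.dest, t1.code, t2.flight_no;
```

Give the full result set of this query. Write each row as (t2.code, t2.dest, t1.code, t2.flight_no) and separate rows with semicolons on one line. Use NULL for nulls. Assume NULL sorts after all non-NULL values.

(NULL, NULL, JV, NULL); (NULL, NULL, OC, NULL); (NULL, NULL, TH, NULL)

LEFT JOIN keeps every row from `airports`; unmatched rows get NULL for `flights`'s columns.
Matching on t1.code = t2.code.
- t1 (code=TH) has no partner → padded with NULL.
- t1 (code=OC) has no partner → padded with NULL.
- t1 (code=JV) has no partner → padded with NULL.
After projecting and ordering:
t2.code | t2.dest | t1.code | t2.flight_no
NULL | NULL | JV | NULL
NULL | NULL | OC | NULL
NULL | NULL | TH | NULL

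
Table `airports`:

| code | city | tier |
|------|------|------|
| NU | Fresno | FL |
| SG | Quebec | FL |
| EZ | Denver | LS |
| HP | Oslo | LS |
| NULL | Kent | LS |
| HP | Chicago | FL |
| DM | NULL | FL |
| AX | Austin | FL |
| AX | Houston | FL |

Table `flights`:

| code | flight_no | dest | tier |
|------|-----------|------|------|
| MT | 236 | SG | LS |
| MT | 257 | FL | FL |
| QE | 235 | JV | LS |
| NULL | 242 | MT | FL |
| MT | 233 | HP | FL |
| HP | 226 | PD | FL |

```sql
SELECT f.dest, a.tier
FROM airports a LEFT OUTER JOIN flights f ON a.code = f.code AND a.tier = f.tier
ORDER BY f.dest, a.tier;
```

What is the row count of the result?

9

LEFT JOIN keeps every row from `airports`; unmatched rows get NULL for `flights`'s columns.
Matching on a.code = f.code AND a.tier = f.tier. A NULL in a compared column never satisfies the condition.
- code=NU, tier=FL: no f row matches, row kept with f columns NULL.
- code=SG, tier=FL: no f row matches, row kept with f columns NULL.
- code=EZ, tier=LS: no f row matches, row kept with f columns NULL.
- code=HP, tier=LS: no f row matches, row kept with f columns NULL.
- code=NULL, tier=LS: no f row matches, row kept with f columns NULL.
- code=HP, tier=FL: 1 matching f row(s), so 1 row(s) emitted.
- code=DM, tier=FL: no f row matches, row kept with f columns NULL.
- code=AX, tier=FL: no f row matches, row kept with f columns NULL.
- code=AX, tier=FL: no f row matches, row kept with f columns NULL.
Total: 1 matched + 8 padded = 9 rows.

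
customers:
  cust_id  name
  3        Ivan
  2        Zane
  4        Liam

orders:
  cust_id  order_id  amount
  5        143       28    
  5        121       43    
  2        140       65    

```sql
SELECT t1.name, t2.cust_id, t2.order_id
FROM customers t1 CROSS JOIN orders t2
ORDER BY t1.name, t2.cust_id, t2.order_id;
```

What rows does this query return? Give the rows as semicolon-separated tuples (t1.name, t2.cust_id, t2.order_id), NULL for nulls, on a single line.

CROSS JOIN pairs every row of `customers` with every row of `orders`: 3 × 3 = 9 rows.
After projecting and ordering:
t1.name | t2.cust_id | t2.order_id
Ivan | 2 | 140
Ivan | 5 | 121
Ivan | 5 | 143
Liam | 2 | 140
Liam | 5 | 121
Liam | 5 | 143
Zane | 2 | 140
Zane | 5 | 121
Zane | 5 | 143

(Ivan, 2, 140); (Ivan, 5, 121); (Ivan, 5, 143); (Liam, 2, 140); (Liam, 5, 121); (Liam, 5, 143); (Zane, 2, 140); (Zane, 5, 121); (Zane, 5, 143)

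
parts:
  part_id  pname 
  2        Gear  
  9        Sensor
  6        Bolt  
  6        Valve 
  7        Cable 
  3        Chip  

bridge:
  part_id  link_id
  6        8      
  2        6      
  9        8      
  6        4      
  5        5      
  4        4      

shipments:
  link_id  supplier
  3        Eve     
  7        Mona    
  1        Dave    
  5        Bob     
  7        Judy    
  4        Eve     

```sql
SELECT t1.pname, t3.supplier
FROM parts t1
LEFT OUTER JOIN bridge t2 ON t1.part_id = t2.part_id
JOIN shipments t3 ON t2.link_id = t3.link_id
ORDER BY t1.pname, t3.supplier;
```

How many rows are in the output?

Step 1 — t1 LEFT JOIN t2 on part_id → 8 row(s).
Then INNER JOIN `shipments t3` on link_id: keep only rows whose t2.link_id appears in t3.
Result: 2 row(s).

2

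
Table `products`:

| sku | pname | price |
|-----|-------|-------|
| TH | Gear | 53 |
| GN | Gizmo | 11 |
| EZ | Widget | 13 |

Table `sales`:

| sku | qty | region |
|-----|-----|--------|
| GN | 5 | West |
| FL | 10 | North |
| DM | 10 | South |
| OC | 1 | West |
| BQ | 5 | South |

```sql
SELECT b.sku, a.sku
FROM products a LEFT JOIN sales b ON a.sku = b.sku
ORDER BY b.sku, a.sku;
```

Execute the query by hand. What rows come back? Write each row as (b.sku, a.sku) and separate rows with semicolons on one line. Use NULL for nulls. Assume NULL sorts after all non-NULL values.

(GN, GN); (NULL, EZ); (NULL, TH)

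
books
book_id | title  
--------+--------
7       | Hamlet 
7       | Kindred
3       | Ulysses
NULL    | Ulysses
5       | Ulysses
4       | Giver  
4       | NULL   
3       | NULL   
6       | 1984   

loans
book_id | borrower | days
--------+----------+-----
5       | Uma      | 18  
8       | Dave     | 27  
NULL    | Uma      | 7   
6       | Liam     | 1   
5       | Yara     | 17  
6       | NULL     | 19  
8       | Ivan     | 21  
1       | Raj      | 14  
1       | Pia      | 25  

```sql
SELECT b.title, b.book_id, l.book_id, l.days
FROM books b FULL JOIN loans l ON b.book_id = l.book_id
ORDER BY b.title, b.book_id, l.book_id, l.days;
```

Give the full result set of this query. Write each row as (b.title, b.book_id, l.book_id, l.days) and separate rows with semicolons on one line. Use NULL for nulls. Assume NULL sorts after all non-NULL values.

FULL OUTER JOIN keeps every row from both sides; unmatched rows get NULL for the other side's columns.
Matching on b.book_id = l.book_id. A NULL in a compared column never satisfies the condition.
- b (book_id=7) has no partner → padded with NULL.
- b (book_id=7) has no partner → padded with NULL.
- b (book_id=3) has no partner → padded with NULL.
- b (book_id=NULL) has no partner → padded with NULL.
- b (book_id=5) pairs with 2 row(s) of l.
- b (book_id=4) has no partner → padded with NULL.
- b (book_id=4) has no partner → padded with NULL.
- b (book_id=3) has no partner → padded with NULL.
- b (book_id=6) pairs with 2 row(s) of l.
- plus 5 unmatched l row(s), each kept with NULL b columns.

(1984, 6, 6, 1); (1984, 6, 6, 19); (Giver, 4, NULL, NULL); (Hamlet, 7, NULL, NULL); (Kindred, 7, NULL, NULL); (Ulysses, 3, NULL, NULL); (Ulysses, 5, 5, 17); (Ulysses, 5, 5, 18); (Ulysses, NULL, NULL, NULL); (NULL, 3, NULL, NULL); (NULL, 4, NULL, NULL); (NULL, NULL, 1, 14); (NULL, NULL, 1, 25); (NULL, NULL, 8, 21); (NULL, NULL, 8, 27); (NULL, NULL, NULL, 7)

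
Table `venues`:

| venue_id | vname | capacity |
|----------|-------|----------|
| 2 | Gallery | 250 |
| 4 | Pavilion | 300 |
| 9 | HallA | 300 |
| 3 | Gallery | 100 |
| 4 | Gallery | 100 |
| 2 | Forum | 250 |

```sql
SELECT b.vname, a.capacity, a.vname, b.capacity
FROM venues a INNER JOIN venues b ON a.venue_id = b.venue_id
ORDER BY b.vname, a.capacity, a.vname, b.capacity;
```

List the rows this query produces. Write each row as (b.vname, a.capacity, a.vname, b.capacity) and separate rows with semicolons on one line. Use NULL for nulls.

(Forum, 250, Forum, 250); (Forum, 250, Gallery, 250); (Gallery, 100, Gallery, 100); (Gallery, 100, Gallery, 100); (Gallery, 250, Forum, 250); (Gallery, 250, Gallery, 250); (Gallery, 300, Pavilion, 100); (HallA, 300, HallA, 300); (Pavilion, 100, Gallery, 300); (Pavilion, 300, Pavilion, 300)

INNER JOIN keeps only pairs where the ON condition holds.
Matching on a.venue_id = b.venue_id.
- a (venue_id=2) pairs with 2 row(s) of b.
- a (venue_id=4) pairs with 2 row(s) of b.
- a (venue_id=9) pairs with 1 row(s) of b.
- a (venue_id=3) pairs with 1 row(s) of b.
- a (venue_id=4) pairs with 2 row(s) of b.
- a (venue_id=2) pairs with 2 row(s) of b.
After projecting and ordering:
b.vname | a.capacity | a.vname | b.capacity
Forum | 250 | Forum | 250
Forum | 250 | Gallery | 250
Gallery | 100 | Gallery | 100
Gallery | 100 | Gallery | 100
Gallery | 250 | Forum | 250
Gallery | 250 | Gallery | 250
Gallery | 300 | Pavilion | 100
HallA | 300 | HallA | 300
Pavilion | 100 | Gallery | 300
Pavilion | 300 | Pavilion | 300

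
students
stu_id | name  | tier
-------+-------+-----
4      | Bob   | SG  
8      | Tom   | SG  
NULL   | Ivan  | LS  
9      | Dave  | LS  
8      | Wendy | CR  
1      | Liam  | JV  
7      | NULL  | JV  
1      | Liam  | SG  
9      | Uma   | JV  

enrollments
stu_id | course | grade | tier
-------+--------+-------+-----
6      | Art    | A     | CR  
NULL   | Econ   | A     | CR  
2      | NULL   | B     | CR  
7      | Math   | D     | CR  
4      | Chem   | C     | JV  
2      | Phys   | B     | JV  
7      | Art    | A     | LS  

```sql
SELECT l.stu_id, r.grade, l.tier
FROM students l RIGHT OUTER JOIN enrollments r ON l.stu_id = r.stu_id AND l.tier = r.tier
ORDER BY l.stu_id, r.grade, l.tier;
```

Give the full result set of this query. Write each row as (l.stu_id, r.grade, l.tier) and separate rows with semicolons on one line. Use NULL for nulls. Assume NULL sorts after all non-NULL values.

RIGHT JOIN keeps every row from `enrollments`; unmatched rows get NULL for `students`'s columns.
Matching on l.stu_id = r.stu_id AND l.tier = r.tier. A NULL in a compared column never satisfies the condition.
- l[0] stu_id=4, tier=SG → no match.
- l[1] stu_id=8, tier=SG → no match.
- l[2] stu_id=NULL, tier=LS → no match.
- l[3] stu_id=9, tier=LS → no match.
- l[4] stu_id=8, tier=CR → no match.
- l[5] stu_id=1, tier=JV → no match.
- l[6] stu_id=7, tier=JV → no match.
- l[7] stu_id=1, tier=SG → no match.
- l[8] stu_id=9, tier=JV → no match.
- 7 row(s) from r found no l partner → padded with NULL.
After projecting and ordering:
l.stu_id | r.grade | l.tier
NULL | A | NULL
NULL | A | NULL
NULL | A | NULL
NULL | B | NULL
NULL | B | NULL
NULL | C | NULL
NULL | D | NULL

(NULL, A, NULL); (NULL, A, NULL); (NULL, A, NULL); (NULL, B, NULL); (NULL, B, NULL); (NULL, C, NULL); (NULL, D, NULL)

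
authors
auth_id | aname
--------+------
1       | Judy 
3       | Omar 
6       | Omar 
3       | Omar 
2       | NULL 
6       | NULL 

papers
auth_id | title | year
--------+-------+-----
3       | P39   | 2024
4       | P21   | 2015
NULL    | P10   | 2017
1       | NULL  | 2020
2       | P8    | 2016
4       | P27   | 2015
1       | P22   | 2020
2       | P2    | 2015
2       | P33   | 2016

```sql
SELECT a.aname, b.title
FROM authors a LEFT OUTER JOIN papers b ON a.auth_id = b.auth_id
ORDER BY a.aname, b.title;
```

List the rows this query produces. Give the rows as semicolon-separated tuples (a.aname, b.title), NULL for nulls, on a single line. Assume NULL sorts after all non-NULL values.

LEFT JOIN keeps every row from `authors`; unmatched rows get NULL for `papers`'s columns.
Matching on a.auth_id = b.auth_id. A NULL in a compared column never satisfies the condition.
- a (auth_id=1) pairs with 2 row(s) of b.
- a (auth_id=3) pairs with 1 row(s) of b.
- a (auth_id=6) has no partner → padded with NULL.
- a (auth_id=3) pairs with 1 row(s) of b.
- a (auth_id=2) pairs with 3 row(s) of b.
- a (auth_id=6) has no partner → padded with NULL.
After projecting and ordering:
a.aname | b.title
Judy | P22
Judy | NULL
Omar | P39
Omar | P39
Omar | NULL
NULL | P2
NULL | P33
NULL | P8
NULL | NULL

(Judy, P22); (Judy, NULL); (Omar, P39); (Omar, P39); (Omar, NULL); (NULL, P2); (NULL, P33); (NULL, P8); (NULL, NULL)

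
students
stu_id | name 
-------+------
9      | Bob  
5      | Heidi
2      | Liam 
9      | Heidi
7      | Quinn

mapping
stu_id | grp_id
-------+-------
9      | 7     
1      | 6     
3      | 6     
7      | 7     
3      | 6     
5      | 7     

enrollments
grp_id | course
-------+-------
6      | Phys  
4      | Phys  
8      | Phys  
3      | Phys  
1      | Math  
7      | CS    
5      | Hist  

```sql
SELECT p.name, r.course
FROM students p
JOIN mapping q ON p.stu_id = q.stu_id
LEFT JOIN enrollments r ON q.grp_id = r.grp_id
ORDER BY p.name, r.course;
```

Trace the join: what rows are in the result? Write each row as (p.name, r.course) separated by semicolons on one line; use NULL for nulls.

Step 1 — p INNER JOIN q on stu_id → 4 row(s).
Then LEFT JOIN `enrollments r` on grp_id: each of those 4 rows is kept; rows whose q.grp_id has no match in r get NULL for r's columns.

(Bob, CS); (Heidi, CS); (Heidi, CS); (Quinn, CS)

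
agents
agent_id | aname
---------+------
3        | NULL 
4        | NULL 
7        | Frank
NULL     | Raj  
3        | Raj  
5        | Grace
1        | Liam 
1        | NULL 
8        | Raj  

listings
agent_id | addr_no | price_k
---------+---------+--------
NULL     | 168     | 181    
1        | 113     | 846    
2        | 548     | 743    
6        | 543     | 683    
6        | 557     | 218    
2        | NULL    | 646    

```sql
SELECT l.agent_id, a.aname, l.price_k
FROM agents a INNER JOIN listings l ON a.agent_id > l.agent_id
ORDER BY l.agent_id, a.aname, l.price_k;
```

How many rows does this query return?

22

INNER JOIN keeps only pairs where the ON condition holds.
Matching on a.agent_id > l.agent_id. A NULL in a compared column never satisfies the condition.
- a row (agent_id=3): matches 3 l row(s) → 3 output row(s).
- a row (agent_id=4): matches 3 l row(s) → 3 output row(s).
- a row (agent_id=7): matches 5 l row(s) → 5 output row(s).
- a row (agent_id=NULL): no match → dropped.
- a row (agent_id=3): matches 3 l row(s) → 3 output row(s).
- a row (agent_id=5): matches 3 l row(s) → 3 output row(s).
- a row (agent_id=1): no match → dropped.
- a row (agent_id=1): no match → dropped.
- a row (agent_id=8): matches 5 l row(s) → 5 output row(s).
Total: 22 rows.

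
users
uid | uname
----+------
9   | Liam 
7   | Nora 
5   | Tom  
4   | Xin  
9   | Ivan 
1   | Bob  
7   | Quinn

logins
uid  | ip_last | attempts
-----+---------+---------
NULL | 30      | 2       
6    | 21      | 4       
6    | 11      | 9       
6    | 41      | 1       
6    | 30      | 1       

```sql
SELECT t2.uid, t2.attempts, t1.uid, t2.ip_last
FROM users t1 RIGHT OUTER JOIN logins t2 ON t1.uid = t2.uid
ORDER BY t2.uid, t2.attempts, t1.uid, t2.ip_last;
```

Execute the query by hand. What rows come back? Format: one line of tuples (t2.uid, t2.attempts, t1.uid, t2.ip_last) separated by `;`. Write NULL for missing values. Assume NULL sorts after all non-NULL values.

(6, 1, NULL, 30); (6, 1, NULL, 41); (6, 4, NULL, 21); (6, 9, NULL, 11); (NULL, 2, NULL, 30)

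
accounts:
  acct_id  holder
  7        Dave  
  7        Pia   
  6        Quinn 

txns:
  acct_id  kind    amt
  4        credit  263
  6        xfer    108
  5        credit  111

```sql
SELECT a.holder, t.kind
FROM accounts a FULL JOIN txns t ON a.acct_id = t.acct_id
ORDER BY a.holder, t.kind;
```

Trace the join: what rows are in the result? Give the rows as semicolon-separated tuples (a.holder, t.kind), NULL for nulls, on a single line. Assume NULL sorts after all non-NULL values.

FULL OUTER JOIN keeps every row from both sides; unmatched rows get NULL for the other side's columns.
Matching on a.acct_id = t.acct_id.
Matched pairs: 1; unmatched a rows kept: 2; unmatched t rows kept: 2.

(Dave, NULL); (Pia, NULL); (Quinn, xfer); (NULL, credit); (NULL, credit)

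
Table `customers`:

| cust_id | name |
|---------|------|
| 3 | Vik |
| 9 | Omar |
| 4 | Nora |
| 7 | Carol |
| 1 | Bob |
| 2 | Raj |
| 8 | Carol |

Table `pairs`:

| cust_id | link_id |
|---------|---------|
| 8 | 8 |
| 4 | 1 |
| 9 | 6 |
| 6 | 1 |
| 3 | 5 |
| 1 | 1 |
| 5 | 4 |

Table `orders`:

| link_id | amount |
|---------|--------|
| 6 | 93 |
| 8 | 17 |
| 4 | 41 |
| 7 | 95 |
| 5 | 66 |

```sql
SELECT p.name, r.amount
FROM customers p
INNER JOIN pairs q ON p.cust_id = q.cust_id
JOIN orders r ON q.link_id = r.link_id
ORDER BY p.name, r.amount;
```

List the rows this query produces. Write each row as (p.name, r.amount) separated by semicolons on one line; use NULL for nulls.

Joins associate left-to-right: customers INNER JOIN pairs on cust_id gives 5 intermediate row(s).
Then INNER JOIN `orders r` on link_id: keep only rows whose q.link_id appears in r.

(Carol, 17); (Omar, 93); (Vik, 66)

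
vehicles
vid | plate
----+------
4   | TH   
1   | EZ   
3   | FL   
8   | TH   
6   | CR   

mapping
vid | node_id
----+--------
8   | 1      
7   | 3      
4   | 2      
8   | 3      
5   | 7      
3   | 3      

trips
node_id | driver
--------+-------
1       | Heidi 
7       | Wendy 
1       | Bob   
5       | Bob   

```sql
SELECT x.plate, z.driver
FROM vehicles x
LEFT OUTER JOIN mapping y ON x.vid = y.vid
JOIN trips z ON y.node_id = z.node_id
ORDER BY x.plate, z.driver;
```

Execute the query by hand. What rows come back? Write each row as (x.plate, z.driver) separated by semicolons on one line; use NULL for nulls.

(TH, Bob); (TH, Heidi)

Joins associate left-to-right: vehicles LEFT JOIN mapping on vid gives 6 intermediate row(s).
Then INNER JOIN `trips z` on node_id: keep only rows whose y.node_id appears in z.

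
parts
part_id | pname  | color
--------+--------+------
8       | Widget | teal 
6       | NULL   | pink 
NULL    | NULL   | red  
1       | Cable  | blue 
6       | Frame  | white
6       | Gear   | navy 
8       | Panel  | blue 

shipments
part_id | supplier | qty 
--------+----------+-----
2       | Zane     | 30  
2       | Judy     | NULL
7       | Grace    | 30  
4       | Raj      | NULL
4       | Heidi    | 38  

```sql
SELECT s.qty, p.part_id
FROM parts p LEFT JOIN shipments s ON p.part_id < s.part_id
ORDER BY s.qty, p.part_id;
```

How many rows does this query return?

11

LEFT JOIN keeps every row from `parts`; unmatched rows get NULL for `shipments`'s columns.
Matching on p.part_id < s.part_id. A NULL in a compared column never satisfies the condition.
- part_id=8: no s row matches, row kept with s columns NULL.
- part_id=6: 1 matching s row(s), so 1 row(s) emitted.
- part_id=NULL: no s row matches, row kept with s columns NULL.
- part_id=1: 5 matching s row(s), so 5 row(s) emitted.
- part_id=6: 1 matching s row(s), so 1 row(s) emitted.
- part_id=6: 1 matching s row(s), so 1 row(s) emitted.
- part_id=8: no s row matches, row kept with s columns NULL.
Total: 8 matched + 3 padded = 11 rows.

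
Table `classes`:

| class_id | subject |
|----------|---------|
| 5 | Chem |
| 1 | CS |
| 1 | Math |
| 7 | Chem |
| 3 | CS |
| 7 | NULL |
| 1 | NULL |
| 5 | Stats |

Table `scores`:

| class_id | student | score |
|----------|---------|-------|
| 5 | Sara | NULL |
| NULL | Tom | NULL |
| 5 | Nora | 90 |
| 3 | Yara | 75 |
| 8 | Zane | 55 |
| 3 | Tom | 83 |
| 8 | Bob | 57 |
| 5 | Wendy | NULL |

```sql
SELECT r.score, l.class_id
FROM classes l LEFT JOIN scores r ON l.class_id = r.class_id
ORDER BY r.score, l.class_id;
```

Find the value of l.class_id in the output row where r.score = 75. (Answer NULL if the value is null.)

3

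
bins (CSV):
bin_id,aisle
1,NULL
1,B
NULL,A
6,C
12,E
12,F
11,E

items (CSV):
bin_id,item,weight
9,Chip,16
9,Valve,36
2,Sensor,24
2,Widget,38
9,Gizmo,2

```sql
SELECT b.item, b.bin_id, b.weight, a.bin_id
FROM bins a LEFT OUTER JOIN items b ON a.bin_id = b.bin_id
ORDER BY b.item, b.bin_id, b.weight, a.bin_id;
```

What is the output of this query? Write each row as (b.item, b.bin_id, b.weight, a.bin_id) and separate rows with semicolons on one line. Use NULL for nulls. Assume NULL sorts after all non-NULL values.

(NULL, NULL, NULL, 1); (NULL, NULL, NULL, 1); (NULL, NULL, NULL, 6); (NULL, NULL, NULL, 11); (NULL, NULL, NULL, 12); (NULL, NULL, NULL, 12); (NULL, NULL, NULL, NULL)

LEFT JOIN keeps every row from `bins`; unmatched rows get NULL for `items`'s columns.
Matching on a.bin_id = b.bin_id. A NULL in a compared column never satisfies the condition.
- a row (bin_id=1): no match → kept, b columns NULL.
- a row (bin_id=1): no match → kept, b columns NULL.
- a row (bin_id=NULL): no match → kept, b columns NULL.
- a row (bin_id=6): no match → kept, b columns NULL.
- a row (bin_id=12): no match → kept, b columns NULL.
- a row (bin_id=12): no match → kept, b columns NULL.
- a row (bin_id=11): no match → kept, b columns NULL.
After projecting and ordering:
b.item | b.bin_id | b.weight | a.bin_id
NULL | NULL | NULL | 1
NULL | NULL | NULL | 1
NULL | NULL | NULL | 6
NULL | NULL | NULL | 11
NULL | NULL | NULL | 12
NULL | NULL | NULL | 12
NULL | NULL | NULL | NULL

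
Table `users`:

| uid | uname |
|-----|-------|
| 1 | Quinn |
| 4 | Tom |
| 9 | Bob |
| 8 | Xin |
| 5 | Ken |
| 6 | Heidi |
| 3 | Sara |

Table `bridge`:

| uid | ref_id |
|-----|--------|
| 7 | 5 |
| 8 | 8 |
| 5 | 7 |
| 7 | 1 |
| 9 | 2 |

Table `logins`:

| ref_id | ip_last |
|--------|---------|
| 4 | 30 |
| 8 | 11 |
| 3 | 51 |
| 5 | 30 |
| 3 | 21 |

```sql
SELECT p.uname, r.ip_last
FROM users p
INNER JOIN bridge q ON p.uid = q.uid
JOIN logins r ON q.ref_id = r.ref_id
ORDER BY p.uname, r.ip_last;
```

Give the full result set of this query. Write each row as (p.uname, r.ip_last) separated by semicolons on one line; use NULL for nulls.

Joins associate left-to-right: users INNER JOIN bridge on uid gives 3 intermediate row(s).
Then INNER JOIN `logins r` on ref_id: keep only rows whose q.ref_id appears in r.

(Xin, 11)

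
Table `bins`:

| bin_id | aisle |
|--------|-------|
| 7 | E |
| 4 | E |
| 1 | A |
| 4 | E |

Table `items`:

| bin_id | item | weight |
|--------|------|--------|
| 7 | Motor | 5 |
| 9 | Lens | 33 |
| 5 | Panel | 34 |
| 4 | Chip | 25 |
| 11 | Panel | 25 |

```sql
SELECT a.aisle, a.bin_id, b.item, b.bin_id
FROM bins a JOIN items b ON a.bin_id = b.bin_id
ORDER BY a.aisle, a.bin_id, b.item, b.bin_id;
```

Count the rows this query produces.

INNER JOIN keeps only pairs where the ON condition holds.
Matching on a.bin_id = b.bin_id.
Matched pairs: 3.
Total: 3 rows.

3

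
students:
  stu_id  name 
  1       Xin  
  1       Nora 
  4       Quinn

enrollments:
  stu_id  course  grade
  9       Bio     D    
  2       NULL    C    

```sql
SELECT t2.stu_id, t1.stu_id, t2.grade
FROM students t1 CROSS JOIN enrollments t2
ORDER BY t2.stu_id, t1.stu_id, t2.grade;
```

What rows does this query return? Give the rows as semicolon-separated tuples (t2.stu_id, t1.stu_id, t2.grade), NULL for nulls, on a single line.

(2, 1, C); (2, 1, C); (2, 4, C); (9, 1, D); (9, 1, D); (9, 4, D)

CROSS JOIN pairs every row of `students` with every row of `enrollments`: 3 × 2 = 6 rows.
After projecting and ordering:
t2.stu_id | t1.stu_id | t2.grade
2 | 1 | C
2 | 1 | C
2 | 4 | C
9 | 1 | D
9 | 1 | D
9 | 4 | D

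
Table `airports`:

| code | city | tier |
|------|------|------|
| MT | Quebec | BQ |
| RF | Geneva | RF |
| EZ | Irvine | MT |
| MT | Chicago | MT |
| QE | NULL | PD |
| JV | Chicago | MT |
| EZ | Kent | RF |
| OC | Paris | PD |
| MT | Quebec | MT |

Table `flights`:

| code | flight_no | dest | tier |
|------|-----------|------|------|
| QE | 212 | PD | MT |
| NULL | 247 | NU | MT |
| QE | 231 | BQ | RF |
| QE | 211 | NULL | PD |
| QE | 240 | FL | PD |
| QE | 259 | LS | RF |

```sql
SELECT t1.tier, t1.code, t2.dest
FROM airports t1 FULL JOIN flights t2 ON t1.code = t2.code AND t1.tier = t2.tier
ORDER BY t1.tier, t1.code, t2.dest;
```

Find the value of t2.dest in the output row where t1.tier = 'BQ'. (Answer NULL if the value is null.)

FULL OUTER JOIN keeps every row from both sides; unmatched rows get NULL for the other side's columns.
Matching on t1.code = t2.code AND t1.tier = t2.tier. A NULL in a compared column never satisfies the condition.
- t1[0] code=MT, tier=BQ → no match; kept with NULLs on the t2 side.
- t1[1] code=RF, tier=RF → no match; kept with NULLs on the t2 side.
- t1[2] code=EZ, tier=MT → no match; kept with NULLs on the t2 side.
- t1[3] code=MT, tier=MT → no match; kept with NULLs on the t2 side.
- t1[4] code=QE, tier=PD → 2 match(es) in t2 → 2 row(s).
- t1[5] code=JV, tier=MT → no match; kept with NULLs on the t2 side.
- t1[6] code=EZ, tier=RF → no match; kept with NULLs on the t2 side.
- t1[7] code=OC, tier=PD → no match; kept with NULLs on the t2 side.
- t1[8] code=MT, tier=MT → no match; kept with NULLs on the t2 side.
- plus 4 unmatched t2 row(s), each kept with NULL t1 columns.

NULL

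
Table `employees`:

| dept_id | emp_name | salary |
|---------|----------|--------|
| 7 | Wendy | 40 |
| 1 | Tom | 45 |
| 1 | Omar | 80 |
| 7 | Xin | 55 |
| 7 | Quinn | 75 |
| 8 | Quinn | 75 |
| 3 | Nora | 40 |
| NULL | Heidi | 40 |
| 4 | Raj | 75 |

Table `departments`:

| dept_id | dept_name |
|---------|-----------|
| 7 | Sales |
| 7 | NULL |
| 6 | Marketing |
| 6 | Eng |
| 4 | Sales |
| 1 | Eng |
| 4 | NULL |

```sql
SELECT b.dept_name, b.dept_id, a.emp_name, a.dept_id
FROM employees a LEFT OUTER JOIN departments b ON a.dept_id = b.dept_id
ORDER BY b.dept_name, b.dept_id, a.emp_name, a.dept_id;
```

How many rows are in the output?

13

LEFT JOIN keeps every row from `employees`; unmatched rows get NULL for `departments`'s columns.
Matching on a.dept_id = b.dept_id. A NULL in a compared column never satisfies the condition.
- a (dept_id=7) pairs with 2 row(s) of b.
- a (dept_id=1) pairs with 1 row(s) of b.
- a (dept_id=1) pairs with 1 row(s) of b.
- a (dept_id=7) pairs with 2 row(s) of b.
- a (dept_id=7) pairs with 2 row(s) of b.
- a (dept_id=8) has no partner → padded with NULL.
- a (dept_id=3) has no partner → padded with NULL.
- a (dept_id=NULL) has no partner → padded with NULL.
- a (dept_id=4) pairs with 2 row(s) of b.
Total: 10 matched + 3 padded = 13 rows.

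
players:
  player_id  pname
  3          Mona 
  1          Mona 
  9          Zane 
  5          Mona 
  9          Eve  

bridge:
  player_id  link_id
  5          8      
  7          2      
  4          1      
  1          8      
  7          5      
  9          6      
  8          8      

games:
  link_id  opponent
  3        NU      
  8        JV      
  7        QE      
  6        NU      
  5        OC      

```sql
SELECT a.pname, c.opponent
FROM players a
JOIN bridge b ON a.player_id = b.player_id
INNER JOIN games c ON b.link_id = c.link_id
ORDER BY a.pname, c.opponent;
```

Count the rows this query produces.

Joins associate left-to-right: players INNER JOIN bridge on player_id gives 4 intermediate row(s).
Then INNER JOIN `games c` on link_id: keep only rows whose b.link_id appears in c.
Result: 4 row(s).

4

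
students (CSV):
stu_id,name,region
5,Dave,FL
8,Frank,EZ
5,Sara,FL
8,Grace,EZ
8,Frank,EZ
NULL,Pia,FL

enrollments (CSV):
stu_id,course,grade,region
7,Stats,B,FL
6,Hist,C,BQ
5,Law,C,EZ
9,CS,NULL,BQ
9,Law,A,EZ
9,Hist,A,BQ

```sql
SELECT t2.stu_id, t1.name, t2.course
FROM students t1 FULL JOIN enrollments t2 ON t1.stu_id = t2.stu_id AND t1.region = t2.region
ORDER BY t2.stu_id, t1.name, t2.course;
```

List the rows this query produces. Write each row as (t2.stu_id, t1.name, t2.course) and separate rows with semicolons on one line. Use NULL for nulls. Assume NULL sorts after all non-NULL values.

(5, NULL, Law); (6, NULL, Hist); (7, NULL, Stats); (9, NULL, CS); (9, NULL, Hist); (9, NULL, Law); (NULL, Dave, NULL); (NULL, Frank, NULL); (NULL, Frank, NULL); (NULL, Grace, NULL); (NULL, Pia, NULL); (NULL, Sara, NULL)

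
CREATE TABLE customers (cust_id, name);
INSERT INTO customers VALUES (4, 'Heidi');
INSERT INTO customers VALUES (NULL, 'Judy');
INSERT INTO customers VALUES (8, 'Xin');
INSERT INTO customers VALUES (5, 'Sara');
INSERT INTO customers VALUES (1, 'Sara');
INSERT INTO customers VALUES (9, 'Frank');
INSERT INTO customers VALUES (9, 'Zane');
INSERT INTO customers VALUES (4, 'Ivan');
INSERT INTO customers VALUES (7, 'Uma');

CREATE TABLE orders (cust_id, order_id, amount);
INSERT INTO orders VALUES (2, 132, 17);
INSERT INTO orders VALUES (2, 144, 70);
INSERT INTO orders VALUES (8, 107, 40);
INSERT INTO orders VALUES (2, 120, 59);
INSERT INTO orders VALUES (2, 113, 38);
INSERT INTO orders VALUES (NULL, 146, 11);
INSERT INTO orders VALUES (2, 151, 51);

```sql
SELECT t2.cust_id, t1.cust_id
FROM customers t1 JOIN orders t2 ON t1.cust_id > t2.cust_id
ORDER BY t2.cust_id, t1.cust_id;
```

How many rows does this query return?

37

INNER JOIN keeps only pairs where the ON condition holds.
Matching on t1.cust_id > t2.cust_id. A NULL in a compared column never satisfies the condition.
Matched pairs: 37.
Total: 37 rows.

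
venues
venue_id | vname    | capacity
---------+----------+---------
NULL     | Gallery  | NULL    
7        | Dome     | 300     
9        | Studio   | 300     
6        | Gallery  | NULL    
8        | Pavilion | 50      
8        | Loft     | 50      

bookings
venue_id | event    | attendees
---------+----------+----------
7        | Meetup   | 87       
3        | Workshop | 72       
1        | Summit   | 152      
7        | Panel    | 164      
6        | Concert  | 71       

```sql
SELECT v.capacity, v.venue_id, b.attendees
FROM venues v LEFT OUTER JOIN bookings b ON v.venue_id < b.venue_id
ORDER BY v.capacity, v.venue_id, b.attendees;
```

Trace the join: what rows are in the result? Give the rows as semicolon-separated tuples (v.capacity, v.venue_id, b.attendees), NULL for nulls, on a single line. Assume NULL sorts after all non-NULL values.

(50, 8, NULL); (50, 8, NULL); (300, 7, NULL); (300, 9, NULL); (NULL, 6, 87); (NULL, 6, 164); (NULL, NULL, NULL)

LEFT JOIN keeps every row from `venues`; unmatched rows get NULL for `bookings`'s columns.
Matching on v.venue_id < b.venue_id. A NULL in a compared column never satisfies the condition.
Matched pairs: 2; unmatched v rows kept: 5.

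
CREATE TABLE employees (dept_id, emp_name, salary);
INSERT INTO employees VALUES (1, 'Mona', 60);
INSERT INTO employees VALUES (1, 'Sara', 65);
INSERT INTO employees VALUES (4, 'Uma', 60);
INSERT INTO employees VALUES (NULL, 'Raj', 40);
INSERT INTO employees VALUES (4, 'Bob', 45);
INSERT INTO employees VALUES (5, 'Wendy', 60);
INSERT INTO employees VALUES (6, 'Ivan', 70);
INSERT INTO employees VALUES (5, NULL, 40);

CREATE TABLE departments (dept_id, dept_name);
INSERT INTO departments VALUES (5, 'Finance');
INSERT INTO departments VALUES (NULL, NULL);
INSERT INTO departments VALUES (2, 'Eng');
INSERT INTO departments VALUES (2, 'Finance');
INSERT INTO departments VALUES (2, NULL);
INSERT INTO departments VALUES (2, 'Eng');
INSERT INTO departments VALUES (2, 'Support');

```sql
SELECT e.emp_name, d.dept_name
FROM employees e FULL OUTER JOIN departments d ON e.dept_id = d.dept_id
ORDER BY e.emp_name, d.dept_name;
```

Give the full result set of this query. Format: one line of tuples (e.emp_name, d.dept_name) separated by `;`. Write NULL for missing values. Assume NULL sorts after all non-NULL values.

FULL OUTER JOIN keeps every row from both sides; unmatched rows get NULL for the other side's columns.
Matching on e.dept_id = d.dept_id. A NULL in a compared column never satisfies the condition.
- e (dept_id=1) has no partner → padded with NULL.
- e (dept_id=1) has no partner → padded with NULL.
- e (dept_id=4) has no partner → padded with NULL.
- e (dept_id=NULL) has no partner → padded with NULL.
- e (dept_id=4) has no partner → padded with NULL.
- e (dept_id=5) pairs with 1 row(s) of d.
- e (dept_id=6) has no partner → padded with NULL.
- e (dept_id=5) pairs with 1 row(s) of d.
- 6 d row(s) had no e match → kept, e columns NULL.

(Bob, NULL); (Ivan, NULL); (Mona, NULL); (Raj, NULL); (Sara, NULL); (Uma, NULL); (Wendy, Finance); (NULL, Eng); (NULL, Eng); (NULL, Finance); (NULL, Finance); (NULL, Support); (NULL, NULL); (NULL, NULL)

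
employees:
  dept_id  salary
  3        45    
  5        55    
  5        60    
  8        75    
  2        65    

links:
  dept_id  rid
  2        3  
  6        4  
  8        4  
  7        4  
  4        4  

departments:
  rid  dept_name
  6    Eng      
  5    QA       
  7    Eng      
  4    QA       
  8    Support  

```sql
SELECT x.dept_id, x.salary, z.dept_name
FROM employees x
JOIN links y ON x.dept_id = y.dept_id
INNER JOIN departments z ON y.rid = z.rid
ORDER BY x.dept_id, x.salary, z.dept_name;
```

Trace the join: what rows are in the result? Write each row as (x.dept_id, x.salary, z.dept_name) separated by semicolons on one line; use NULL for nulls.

Joins associate left-to-right: employees INNER JOIN links on dept_id gives 2 intermediate row(s).
Then INNER JOIN `departments z` on rid: keep only rows whose y.rid appears in z.

(8, 75, QA)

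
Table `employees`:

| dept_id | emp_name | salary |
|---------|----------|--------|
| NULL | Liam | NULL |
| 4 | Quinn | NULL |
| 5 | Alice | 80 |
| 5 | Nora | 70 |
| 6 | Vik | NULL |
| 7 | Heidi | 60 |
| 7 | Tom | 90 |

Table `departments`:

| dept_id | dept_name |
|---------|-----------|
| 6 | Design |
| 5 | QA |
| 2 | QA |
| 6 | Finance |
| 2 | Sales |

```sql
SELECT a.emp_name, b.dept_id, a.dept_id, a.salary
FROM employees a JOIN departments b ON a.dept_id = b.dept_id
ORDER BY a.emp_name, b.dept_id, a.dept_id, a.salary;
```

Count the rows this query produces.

INNER JOIN keeps only pairs where the ON condition holds.
Matching on a.dept_id = b.dept_id. A NULL in a compared column never satisfies the condition.
- a[0] dept_id=NULL → no match; dropped.
- a[1] dept_id=4 → no match; dropped.
- a[2] dept_id=5 → 1 match(es) in b → 1 row(s).
- a[3] dept_id=5 → 1 match(es) in b → 1 row(s).
- a[4] dept_id=6 → 2 match(es) in b → 2 row(s).
- a[5] dept_id=7 → no match; dropped.
- a[6] dept_id=7 → no match; dropped.
Total: 4 rows.

4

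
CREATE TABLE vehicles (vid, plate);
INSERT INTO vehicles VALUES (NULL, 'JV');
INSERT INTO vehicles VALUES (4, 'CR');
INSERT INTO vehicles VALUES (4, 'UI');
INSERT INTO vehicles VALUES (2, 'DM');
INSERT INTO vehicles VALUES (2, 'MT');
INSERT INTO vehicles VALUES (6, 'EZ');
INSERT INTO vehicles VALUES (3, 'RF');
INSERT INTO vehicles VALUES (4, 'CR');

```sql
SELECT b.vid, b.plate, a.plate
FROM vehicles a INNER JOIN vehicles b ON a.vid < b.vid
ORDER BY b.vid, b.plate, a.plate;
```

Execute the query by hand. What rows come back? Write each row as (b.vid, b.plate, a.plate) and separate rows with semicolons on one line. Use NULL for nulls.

INNER JOIN keeps only pairs where the ON condition holds.
Matching on a.vid < b.vid. A NULL in a compared column never satisfies the condition.
- a row (vid=NULL): no match → dropped.
- a row (vid=4): matches 1 b row(s) → 1 output row(s).
- a row (vid=4): matches 1 b row(s) → 1 output row(s).
- a row (vid=2): matches 5 b row(s) → 5 output row(s).
- a row (vid=2): matches 5 b row(s) → 5 output row(s).
- a row (vid=6): no match → dropped.
- a row (vid=3): matches 4 b row(s) → 4 output row(s).
- a row (vid=4): matches 1 b row(s) → 1 output row(s).

(3, RF, DM); (3, RF, MT); (4, CR, DM); (4, CR, DM); (4, CR, MT); (4, CR, MT); (4, CR, RF); (4, CR, RF); (4, UI, DM); (4, UI, MT); (4, UI, RF); (6, EZ, CR); (6, EZ, CR); (6, EZ, DM); (6, EZ, MT); (6, EZ, RF); (6, EZ, UI)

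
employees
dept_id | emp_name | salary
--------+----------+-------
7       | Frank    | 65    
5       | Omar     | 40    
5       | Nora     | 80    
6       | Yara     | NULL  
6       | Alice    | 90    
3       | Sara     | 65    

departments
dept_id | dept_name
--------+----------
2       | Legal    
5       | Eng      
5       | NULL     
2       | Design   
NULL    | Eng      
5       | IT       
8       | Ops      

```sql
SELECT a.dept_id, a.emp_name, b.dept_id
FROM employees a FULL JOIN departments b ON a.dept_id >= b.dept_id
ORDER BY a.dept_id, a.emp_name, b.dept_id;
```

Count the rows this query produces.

29

FULL OUTER JOIN keeps every row from both sides; unmatched rows get NULL for the other side's columns.
Matching on a.dept_id >= b.dept_id. A NULL in a compared column never satisfies the condition.
- dept_id=7: 5 matching b row(s), so 5 row(s) emitted.
- dept_id=5: 5 matching b row(s), so 5 row(s) emitted.
- dept_id=5: 5 matching b row(s), so 5 row(s) emitted.
- dept_id=6: 5 matching b row(s), so 5 row(s) emitted.
- dept_id=6: 5 matching b row(s), so 5 row(s) emitted.
- dept_id=3: 2 matching b row(s), so 2 row(s) emitted.
- 2 b row(s) had no a match → kept, a columns NULL.
Total: 27 matched + 2 padded = 29 rows.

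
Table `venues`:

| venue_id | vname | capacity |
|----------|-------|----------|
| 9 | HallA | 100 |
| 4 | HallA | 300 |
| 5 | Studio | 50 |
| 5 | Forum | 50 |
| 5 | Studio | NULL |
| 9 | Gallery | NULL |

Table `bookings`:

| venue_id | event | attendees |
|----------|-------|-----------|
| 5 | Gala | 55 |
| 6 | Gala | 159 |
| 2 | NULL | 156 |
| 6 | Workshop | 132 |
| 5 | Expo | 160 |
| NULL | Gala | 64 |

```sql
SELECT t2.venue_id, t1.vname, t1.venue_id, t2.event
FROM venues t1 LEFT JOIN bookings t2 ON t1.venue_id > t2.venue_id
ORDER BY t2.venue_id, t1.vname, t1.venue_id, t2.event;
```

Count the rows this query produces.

LEFT JOIN keeps every row from `venues`; unmatched rows get NULL for `bookings`'s columns.
Matching on t1.venue_id > t2.venue_id. A NULL in a compared column never satisfies the condition.
- t1 (venue_id=9) pairs with 5 row(s) of t2.
- t1 (venue_id=4) pairs with 1 row(s) of t2.
- t1 (venue_id=5) pairs with 1 row(s) of t2.
- t1 (venue_id=5) pairs with 1 row(s) of t2.
- t1 (venue_id=5) pairs with 1 row(s) of t2.
- t1 (venue_id=9) pairs with 5 row(s) of t2.
Total: 14 rows.

14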